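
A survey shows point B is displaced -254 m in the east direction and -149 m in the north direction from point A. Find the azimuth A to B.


az = atan2(-254, -149) = -120.4 deg
adjusted to 0-360: 239.6 degrees

239.6 degrees


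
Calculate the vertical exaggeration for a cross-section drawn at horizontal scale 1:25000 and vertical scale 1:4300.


VE = horizontal_scale / vertical_scale = 25000 / 4300 ≈ 5.8

5.8x


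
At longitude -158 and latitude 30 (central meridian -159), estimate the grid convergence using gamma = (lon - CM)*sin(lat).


gamma = (-158 - -159) * sin(30) = 1 * 0.5 = 0.5 degrees

0.5 degrees


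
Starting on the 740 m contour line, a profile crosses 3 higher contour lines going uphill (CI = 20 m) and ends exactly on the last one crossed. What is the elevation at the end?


elevation = 740 + 3 * 20 = 800 m

800 m


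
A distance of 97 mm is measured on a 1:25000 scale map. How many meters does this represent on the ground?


ground = 97 mm * 25000 / 1000 = 2425.0 m

2425.0 m


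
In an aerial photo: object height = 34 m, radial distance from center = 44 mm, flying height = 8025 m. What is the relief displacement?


d = h * r / H = 34 * 44 / 8025 = 0.19 mm

0.19 mm


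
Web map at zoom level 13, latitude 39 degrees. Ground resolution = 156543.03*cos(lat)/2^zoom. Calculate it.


res = 156543.03 * cos(39) / 2^13 = 156543.03 * 0.77714596 / 8192 = 14.85 m/pixel

14.85 m/pixel


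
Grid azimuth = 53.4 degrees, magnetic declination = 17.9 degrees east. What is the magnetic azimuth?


magnetic azimuth = grid azimuth - declination (east +ve)
mag_az = 53.4 - 17.9 = 35.5 degrees

35.5 degrees


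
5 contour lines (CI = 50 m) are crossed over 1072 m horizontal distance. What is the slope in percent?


elevation change = 5 * 50 = 250 m
slope = 250 / 1072 * 100 = 23.3%

23.3%


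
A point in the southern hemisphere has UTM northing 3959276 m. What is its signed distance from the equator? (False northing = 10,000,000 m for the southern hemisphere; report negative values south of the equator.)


For southern: actual = 3959276 - 10000000 = -6040724 m

-6040724 m


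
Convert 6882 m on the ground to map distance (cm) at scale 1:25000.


map_cm = 6882 * 100 / 25000 = 27.528 cm ≈ 27.53 cm

27.53 cm


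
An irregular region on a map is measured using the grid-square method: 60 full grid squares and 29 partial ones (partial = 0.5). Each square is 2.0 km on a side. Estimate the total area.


effective squares = 60 + 29 * 0.5 = 74.5
area = 74.5 * 4.0 = 298.0 km^2

298.0 km^2


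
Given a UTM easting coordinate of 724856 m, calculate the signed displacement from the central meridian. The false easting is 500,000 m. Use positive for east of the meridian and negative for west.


displacement = 724856 - 500000 = 224856 m

224856 m


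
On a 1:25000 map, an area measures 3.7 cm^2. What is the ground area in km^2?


ground_area = 3.7 * (25000/100)^2 = 231250.0 m^2 = 0.23125 km^2 ≈ 0.231 km^2

0.231 km^2


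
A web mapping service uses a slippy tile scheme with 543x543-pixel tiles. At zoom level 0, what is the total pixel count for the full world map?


tiles per axis = 2^0 = 1
total tiles = 1^2 = 1
pixels per axis = 1 * 543 = 543
total pixels = 543^2 = 294849

294849 pixels


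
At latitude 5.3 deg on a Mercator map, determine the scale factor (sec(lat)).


SF = 1 / cos(5.3) = 1 / 0.995725 = 1.004

1.004


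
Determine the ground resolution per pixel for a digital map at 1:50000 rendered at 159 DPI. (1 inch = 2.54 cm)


pixel_cm = 2.54 / 159 ≈ 0.015975 cm
ground = pixel_cm * 50000 / 100 = 2.54 * 50000 / (159 * 100) = 127000 / 15900 ≈ 7.99 m

7.99 m


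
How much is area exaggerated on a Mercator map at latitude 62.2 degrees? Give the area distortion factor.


area_distortion = 1/cos^2(62.2) = 4.597

4.597


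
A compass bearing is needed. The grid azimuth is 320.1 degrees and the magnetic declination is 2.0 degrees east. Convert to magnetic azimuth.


magnetic azimuth = grid azimuth - declination (east +ve)
mag_az = 320.1 - 2.0 = 318.1 degrees

318.1 degrees


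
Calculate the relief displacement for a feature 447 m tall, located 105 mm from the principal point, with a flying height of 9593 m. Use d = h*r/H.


d = h * r / H = 447 * 105 / 9593 = 4.89 mm

4.89 mm


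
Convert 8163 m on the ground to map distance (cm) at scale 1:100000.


map_cm = 8163 * 100 / 100000 = 8.163 cm ≈ 8.16 cm

8.16 cm


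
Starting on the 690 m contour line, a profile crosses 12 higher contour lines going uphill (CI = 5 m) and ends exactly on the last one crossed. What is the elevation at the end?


elevation = 690 + 12 * 5 = 750 m

750 m


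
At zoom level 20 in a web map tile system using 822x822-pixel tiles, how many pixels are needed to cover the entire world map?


tiles per axis = 2^20 = 1048576
total tiles = 1048576^2 = 1099511627776
pixels per axis = 1048576 * 822 = 861929472
total pixels = 861929472^2 = 742922414702198784

742922414702198784 pixels


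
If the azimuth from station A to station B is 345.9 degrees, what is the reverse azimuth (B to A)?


back azimuth = (345.9 + 180) mod 360 = 165.9 degrees

165.9 degrees


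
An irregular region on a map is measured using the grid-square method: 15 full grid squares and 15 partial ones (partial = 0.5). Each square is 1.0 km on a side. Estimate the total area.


effective squares = 15 + 15 * 0.5 = 22.5
area = 22.5 * 1.0 = 22.5 km^2

22.5 km^2


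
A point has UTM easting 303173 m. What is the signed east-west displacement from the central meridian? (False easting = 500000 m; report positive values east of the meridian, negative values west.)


displacement = 303173 - 500000 = -196827 m

-196827 m


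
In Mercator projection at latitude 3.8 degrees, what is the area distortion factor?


area_distortion = 1/cos^2(3.8) = 1.004

1.004


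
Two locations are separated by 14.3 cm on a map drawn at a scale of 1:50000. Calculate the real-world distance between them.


ground = 14.3 cm * 50000 / 100 = 7150.0 m = 7.15 km

7.15 km


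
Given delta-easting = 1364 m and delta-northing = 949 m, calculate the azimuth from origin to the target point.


az = atan2(1364, 949) = 55.2 deg
adjusted to 0-360: 55.2 degrees

55.2 degrees


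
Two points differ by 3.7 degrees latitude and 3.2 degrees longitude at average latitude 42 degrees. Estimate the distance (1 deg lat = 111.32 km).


dlat_km = 3.7 * 111.32 = 411.884
dlon_km = 3.2 * 111.32 * cos(42) ≈ 264.726
dist = sqrt(411.884^2 + 264.726^2) ≈ 489.6 km

489.6 km


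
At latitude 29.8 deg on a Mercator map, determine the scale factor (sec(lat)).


SF = 1 / cos(29.8) = 1 / 0.867765 = 1.152

1.152


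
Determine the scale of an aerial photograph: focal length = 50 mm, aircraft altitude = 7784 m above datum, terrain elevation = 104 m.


scale = f / (H - h) = 50 mm / 7680 m = 50 / 7680000 = 1:153600

1:153600


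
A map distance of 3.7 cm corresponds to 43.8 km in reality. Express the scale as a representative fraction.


ground = 43.8 km = 4380000 cm; RF denominator = ground / map = 4380000 / 3.7 ≈ 1183784; RF = 1:1183784

1:1183784


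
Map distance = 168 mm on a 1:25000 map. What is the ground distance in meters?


ground = 168 mm * 25000 / 1000 = 4200.0 m

4200.0 m


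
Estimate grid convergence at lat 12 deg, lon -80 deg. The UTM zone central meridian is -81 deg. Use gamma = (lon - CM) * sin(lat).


gamma = (-80 - -81) * sin(12) = 1 * 0.207912 = 0.208 degrees

0.208 degrees


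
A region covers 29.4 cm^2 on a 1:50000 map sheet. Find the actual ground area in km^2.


ground_area = 29.4 * (50000/100)^2 = 7350000.0 m^2 = 7.35 km^2

7.35 km^2


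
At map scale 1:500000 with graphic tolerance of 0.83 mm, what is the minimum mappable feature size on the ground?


ground = 0.83 mm * 500000 / 1000 = 415.0 m

415.0 m


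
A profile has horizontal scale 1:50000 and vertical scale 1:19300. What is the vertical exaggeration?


VE = horizontal_scale / vertical_scale = 50000 / 19300 ≈ 2.6

2.6x


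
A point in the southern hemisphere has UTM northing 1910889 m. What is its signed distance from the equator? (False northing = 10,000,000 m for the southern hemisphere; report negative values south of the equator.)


For southern: actual = 1910889 - 10000000 = -8089111 m

-8089111 m


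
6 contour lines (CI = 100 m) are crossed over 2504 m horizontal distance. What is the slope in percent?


elevation change = 6 * 100 = 600 m
slope = 600 / 2504 * 100 = 24.0%

24.0%


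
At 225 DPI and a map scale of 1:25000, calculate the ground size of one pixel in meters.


pixel_cm = 2.54 / 225 ≈ 0.011289 cm
ground = pixel_cm * 25000 / 100 = 2.54 * 25000 / (225 * 100) = 63500 / 22500 ≈ 2.82 m

2.82 m


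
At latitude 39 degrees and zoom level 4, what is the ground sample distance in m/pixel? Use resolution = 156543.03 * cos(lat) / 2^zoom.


res = 156543.03 * cos(39) / 2^4 = 156543.03 * 0.77714596 / 16 = 7603.55 m/pixel

7603.55 m/pixel


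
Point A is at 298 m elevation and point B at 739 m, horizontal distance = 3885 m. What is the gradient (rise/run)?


gradient = (739 - 298) / 3885 = 441 / 3885 = 0.1135

0.1135


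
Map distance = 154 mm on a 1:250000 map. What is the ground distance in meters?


ground = 154 mm * 250000 / 1000 = 38500.0 m

38500.0 m


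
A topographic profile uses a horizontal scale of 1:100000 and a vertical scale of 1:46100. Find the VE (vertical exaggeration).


VE = horizontal_scale / vertical_scale = 100000 / 46100 ≈ 2.2

2.2x


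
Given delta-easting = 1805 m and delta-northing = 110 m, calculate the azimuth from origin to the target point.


az = atan2(1805, 110) = 86.5 deg
adjusted to 0-360: 86.5 degrees

86.5 degrees


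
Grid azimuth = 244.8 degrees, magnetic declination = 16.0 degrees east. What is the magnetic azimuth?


magnetic azimuth = grid azimuth - declination (east +ve)
mag_az = 244.8 - 16.0 = 228.8 degrees

228.8 degrees


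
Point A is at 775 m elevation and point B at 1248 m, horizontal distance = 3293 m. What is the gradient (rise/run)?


gradient = (1248 - 775) / 3293 = 473 / 3293 = 0.1436

0.1436


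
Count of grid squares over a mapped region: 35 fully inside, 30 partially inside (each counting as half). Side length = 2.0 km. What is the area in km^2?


effective squares = 35 + 30 * 0.5 = 50.0
area = 50.0 * 4.0 = 200.0 km^2

200.0 km^2


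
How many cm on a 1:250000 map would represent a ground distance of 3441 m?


map_cm = 3441 * 100 / 250000 = 1.3764 cm ≈ 1.38 cm

1.38 cm


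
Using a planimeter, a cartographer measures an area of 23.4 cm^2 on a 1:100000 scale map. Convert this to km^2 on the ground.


ground_area = 23.4 * (100000/100)^2 = 23400000.0 m^2 = 23.4 km^2

23.4 km^2


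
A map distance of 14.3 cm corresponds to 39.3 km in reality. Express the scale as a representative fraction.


ground = 39.3 km = 3930000 cm; RF denominator = ground / map = 3930000 / 14.3 ≈ 274825; RF = 1:274825

1:274825


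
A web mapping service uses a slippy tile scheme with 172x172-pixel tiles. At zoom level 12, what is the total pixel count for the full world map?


tiles per axis = 2^12 = 4096
total tiles = 4096^2 = 16777216
pixels per axis = 4096 * 172 = 704512
total pixels = 704512^2 = 496337158144

496337158144 pixels


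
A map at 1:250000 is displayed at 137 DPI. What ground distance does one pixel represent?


pixel_cm = 2.54 / 137 ≈ 0.01854 cm
ground = pixel_cm * 250000 / 100 = 2.54 * 250000 / (137 * 100) = 635000 / 13700 ≈ 46.35 m

46.35 m


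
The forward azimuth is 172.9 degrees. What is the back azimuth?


back azimuth = (172.9 + 180) mod 360 = 352.9 degrees

352.9 degrees


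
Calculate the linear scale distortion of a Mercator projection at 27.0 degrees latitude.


SF = 1 / cos(27.0) = 1 / 0.891007 = 1.122

1.122


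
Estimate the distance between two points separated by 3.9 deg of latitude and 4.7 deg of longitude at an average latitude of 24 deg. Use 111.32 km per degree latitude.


dlat_km = 3.9 * 111.32 = 434.148
dlon_km = 4.7 * 111.32 * cos(24) ≈ 477.971
dist = sqrt(434.148^2 + 477.971^2) ≈ 645.7 km

645.7 km


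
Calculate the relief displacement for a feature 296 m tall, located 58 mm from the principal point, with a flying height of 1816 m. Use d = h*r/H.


d = h * r / H = 296 * 58 / 1816 = 9.45 mm

9.45 mm


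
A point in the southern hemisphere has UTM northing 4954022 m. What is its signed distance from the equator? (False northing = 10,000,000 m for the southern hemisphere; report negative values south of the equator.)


For southern: actual = 4954022 - 10000000 = -5045978 m

-5045978 m


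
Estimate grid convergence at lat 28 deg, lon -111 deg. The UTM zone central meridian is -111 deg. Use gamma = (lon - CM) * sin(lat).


gamma = (-111 - -111) * sin(28) = 0 * 0.469472 = 0.0 degrees

0.0 degrees


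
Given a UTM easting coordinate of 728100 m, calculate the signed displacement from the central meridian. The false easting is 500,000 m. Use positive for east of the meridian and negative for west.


displacement = 728100 - 500000 = 228100 m

228100 m


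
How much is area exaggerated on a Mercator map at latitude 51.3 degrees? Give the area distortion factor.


area_distortion = 1/cos^2(51.3) = 2.558

2.558


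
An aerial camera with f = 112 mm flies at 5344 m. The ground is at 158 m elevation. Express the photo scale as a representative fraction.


scale = f / (H - h) = 112 mm / 5186 m = 112 / 5186000 = 1:46304

1:46304


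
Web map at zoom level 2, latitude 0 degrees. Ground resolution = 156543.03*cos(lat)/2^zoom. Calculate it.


res = 156543.03 * cos(0) / 2^2 = 156543.03 * 1.0 / 4 = 39135.76 m/pixel

39135.76 m/pixel


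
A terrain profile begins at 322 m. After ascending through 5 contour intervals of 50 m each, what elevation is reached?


elevation = 322 + 5 * 50 = 572 m

572 m


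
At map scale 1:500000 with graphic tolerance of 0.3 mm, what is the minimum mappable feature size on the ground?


ground = 0.3 mm * 500000 / 1000 = 150.0 m

150.0 m


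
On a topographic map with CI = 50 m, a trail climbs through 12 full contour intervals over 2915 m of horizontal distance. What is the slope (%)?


elevation change = 12 * 50 = 600 m
slope = 600 / 2915 * 100 = 20.6%

20.6%


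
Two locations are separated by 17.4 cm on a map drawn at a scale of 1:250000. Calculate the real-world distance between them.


ground = 17.4 cm * 250000 / 100 = 43500.0 m = 43.5 km

43.5 km


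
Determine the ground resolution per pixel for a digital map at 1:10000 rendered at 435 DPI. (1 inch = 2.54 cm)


pixel_cm = 2.54 / 435 ≈ 0.005839 cm
ground = pixel_cm * 10000 / 100 = 2.54 * 10000 / (435 * 100) = 25400 / 43500 ≈ 0.58 m

0.58 m


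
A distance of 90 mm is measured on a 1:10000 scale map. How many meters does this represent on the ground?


ground = 90 mm * 10000 / 1000 = 900.0 m

900.0 m


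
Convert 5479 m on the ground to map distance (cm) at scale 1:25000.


map_cm = 5479 * 100 / 25000 = 21.916 cm ≈ 21.92 cm

21.92 cm


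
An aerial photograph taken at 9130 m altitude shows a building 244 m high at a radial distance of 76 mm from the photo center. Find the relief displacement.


d = h * r / H = 244 * 76 / 9130 = 2.03 mm

2.03 mm


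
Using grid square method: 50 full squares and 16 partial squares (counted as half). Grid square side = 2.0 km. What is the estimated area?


effective squares = 50 + 16 * 0.5 = 58.0
area = 58.0 * 4.0 = 232.0 km^2

232.0 km^2


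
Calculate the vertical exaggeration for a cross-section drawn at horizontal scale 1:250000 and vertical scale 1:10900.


VE = horizontal_scale / vertical_scale = 250000 / 10900 ≈ 22.9

22.9x


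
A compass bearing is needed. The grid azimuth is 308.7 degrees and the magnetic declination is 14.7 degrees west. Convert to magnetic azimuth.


magnetic azimuth = grid azimuth - declination (east +ve)
mag_az = 308.7 - -14.7 = 323.4 degrees

323.4 degrees


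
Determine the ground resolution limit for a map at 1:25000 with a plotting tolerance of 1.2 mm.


ground = 1.2 mm * 25000 / 1000 = 30.0 m

30.0 m


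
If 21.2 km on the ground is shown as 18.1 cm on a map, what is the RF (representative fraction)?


ground = 21.2 km = 2120000 cm; RF denominator = ground / map = 2120000 / 18.1 ≈ 117127; RF = 1:117127

1:117127


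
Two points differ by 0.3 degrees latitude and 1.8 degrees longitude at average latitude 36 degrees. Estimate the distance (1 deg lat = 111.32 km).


dlat_km = 0.3 * 111.32 = 33.396
dlon_km = 1.8 * 111.32 * cos(36) ≈ 162.108
dist = sqrt(33.396^2 + 162.108^2) ≈ 165.5 km

165.5 km


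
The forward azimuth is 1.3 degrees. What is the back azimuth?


back azimuth = (1.3 + 180) mod 360 = 181.3 degrees

181.3 degrees


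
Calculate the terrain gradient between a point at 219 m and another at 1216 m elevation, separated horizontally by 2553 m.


gradient = (1216 - 219) / 2553 = 997 / 2553 = 0.3905

0.3905


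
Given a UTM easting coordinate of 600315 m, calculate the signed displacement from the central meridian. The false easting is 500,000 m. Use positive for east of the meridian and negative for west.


displacement = 600315 - 500000 = 100315 m

100315 m


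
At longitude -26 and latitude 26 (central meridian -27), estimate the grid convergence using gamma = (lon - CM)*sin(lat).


gamma = (-26 - -27) * sin(26) = 1 * 0.438371 = 0.438 degrees

0.438 degrees


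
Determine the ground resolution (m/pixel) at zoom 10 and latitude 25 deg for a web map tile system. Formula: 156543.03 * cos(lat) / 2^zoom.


res = 156543.03 * cos(25) / 2^10 = 156543.03 * 0.90630779 / 1024 = 138.55 m/pixel

138.55 m/pixel


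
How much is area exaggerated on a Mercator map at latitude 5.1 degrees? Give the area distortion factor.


area_distortion = 1/cos^2(5.1) = 1.008

1.008


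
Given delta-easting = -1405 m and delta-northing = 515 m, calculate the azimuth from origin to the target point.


az = atan2(-1405, 515) = -69.9 deg
adjusted to 0-360: 290.1 degrees

290.1 degrees


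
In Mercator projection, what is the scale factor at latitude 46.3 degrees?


SF = 1 / cos(46.3) = 1 / 0.690882 = 1.447

1.447


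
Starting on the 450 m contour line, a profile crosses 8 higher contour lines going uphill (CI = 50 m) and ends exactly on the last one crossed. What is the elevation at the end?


elevation = 450 + 8 * 50 = 850 m

850 m


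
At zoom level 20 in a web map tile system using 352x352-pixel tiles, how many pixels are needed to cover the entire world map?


tiles per axis = 2^20 = 1048576
total tiles = 1048576^2 = 1099511627776
pixels per axis = 1048576 * 352 = 369098752
total pixels = 369098752^2 = 136233888727957504

136233888727957504 pixels


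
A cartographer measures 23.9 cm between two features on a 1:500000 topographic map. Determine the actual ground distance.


ground = 23.9 cm * 500000 / 100 = 119500.0 m = 119.5 km

119.5 km


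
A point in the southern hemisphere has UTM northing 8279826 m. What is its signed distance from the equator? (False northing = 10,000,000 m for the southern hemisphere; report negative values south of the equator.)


For southern: actual = 8279826 - 10000000 = -1720174 m

-1720174 m


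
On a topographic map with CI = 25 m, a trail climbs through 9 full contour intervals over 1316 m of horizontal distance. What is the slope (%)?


elevation change = 9 * 25 = 225 m
slope = 225 / 1316 * 100 = 17.1%

17.1%


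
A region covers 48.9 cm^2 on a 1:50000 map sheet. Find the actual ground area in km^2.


ground_area = 48.9 * (50000/100)^2 = 12225000.0 m^2 = 12.225 km^2

12.225 km^2


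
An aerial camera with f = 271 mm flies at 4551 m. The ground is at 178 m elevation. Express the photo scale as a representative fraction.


scale = f / (H - h) = 271 mm / 4373 m = 271 / 4373000 = 1:16137

1:16137


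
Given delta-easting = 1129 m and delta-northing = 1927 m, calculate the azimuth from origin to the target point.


az = atan2(1129, 1927) = 30.4 deg
adjusted to 0-360: 30.4 degrees

30.4 degrees


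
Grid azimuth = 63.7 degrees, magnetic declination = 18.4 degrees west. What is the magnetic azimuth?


magnetic azimuth = grid azimuth - declination (east +ve)
mag_az = 63.7 - -18.4 = 82.1 degrees

82.1 degrees


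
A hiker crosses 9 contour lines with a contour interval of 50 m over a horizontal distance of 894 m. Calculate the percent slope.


elevation change = 9 * 50 = 450 m
slope = 450 / 894 * 100 = 50.3%

50.3%


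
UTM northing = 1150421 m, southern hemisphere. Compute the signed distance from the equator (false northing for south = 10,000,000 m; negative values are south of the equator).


For southern: actual = 1150421 - 10000000 = -8849579 m

-8849579 m


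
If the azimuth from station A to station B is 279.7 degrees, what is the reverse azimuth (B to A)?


back azimuth = (279.7 + 180) mod 360 = 99.7 degrees

99.7 degrees


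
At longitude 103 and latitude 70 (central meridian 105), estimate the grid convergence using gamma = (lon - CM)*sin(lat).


gamma = (103 - 105) * sin(70) = -2 * 0.939693 = -1.879 degrees

-1.879 degrees


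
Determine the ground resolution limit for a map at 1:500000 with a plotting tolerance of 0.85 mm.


ground = 0.85 mm * 500000 / 1000 = 425.0 m

425.0 m


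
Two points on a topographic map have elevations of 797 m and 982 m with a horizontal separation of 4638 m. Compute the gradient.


gradient = (982 - 797) / 4638 = 185 / 4638 = 0.0399

0.0399


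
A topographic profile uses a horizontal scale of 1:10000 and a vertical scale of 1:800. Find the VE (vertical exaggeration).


VE = horizontal_scale / vertical_scale = 10000 / 800 = 12.5

12.5x


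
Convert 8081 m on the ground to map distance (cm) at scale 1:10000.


map_cm = 8081 * 100 / 10000 = 80.81 cm

80.81 cm


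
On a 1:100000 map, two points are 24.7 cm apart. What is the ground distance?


ground = 24.7 cm * 100000 / 100 = 24700.0 m = 24.7 km

24.7 km


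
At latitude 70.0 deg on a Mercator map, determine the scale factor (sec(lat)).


SF = 1 / cos(70.0) = 1 / 0.34202 = 2.924

2.924


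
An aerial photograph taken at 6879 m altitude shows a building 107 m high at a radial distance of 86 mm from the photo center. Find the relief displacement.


d = h * r / H = 107 * 86 / 6879 = 1.34 mm

1.34 mm


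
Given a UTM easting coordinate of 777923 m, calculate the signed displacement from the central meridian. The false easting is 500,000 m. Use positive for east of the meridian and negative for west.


displacement = 777923 - 500000 = 277923 m

277923 m


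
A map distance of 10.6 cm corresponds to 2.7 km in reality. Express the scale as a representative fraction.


ground = 2.7 km = 270000 cm; RF denominator = ground / map = 270000 / 10.6 ≈ 25472; RF = 1:25472

1:25472


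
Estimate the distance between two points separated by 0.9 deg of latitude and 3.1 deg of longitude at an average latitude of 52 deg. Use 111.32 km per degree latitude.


dlat_km = 0.9 * 111.32 = 100.188
dlon_km = 3.1 * 111.32 * cos(52) ≈ 212.46
dist = sqrt(100.188^2 + 212.46^2) ≈ 234.9 km

234.9 km


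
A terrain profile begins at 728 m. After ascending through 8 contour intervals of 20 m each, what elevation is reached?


elevation = 728 + 8 * 20 = 888 m

888 m


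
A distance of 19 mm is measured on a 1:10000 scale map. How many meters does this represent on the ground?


ground = 19 mm * 10000 / 1000 = 190.0 m

190.0 m


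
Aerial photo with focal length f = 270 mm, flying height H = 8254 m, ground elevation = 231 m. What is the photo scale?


scale = f / (H - h) = 270 mm / 8023 m = 270 / 8023000 = 1:29715

1:29715


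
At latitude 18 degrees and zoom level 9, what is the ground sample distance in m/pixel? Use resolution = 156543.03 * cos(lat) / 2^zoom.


res = 156543.03 * cos(18) / 2^9 = 156543.03 * 0.95105652 / 512 = 290.78 m/pixel

290.78 m/pixel


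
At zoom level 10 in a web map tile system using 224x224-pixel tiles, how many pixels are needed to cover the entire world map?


tiles per axis = 2^10 = 1024
total tiles = 1024^2 = 1048576
pixels per axis = 1024 * 224 = 229376
total pixels = 229376^2 = 52613349376

52613349376 pixels


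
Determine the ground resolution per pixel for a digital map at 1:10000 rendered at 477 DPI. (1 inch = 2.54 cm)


pixel_cm = 2.54 / 477 ≈ 0.005325 cm
ground = pixel_cm * 10000 / 100 = 2.54 * 10000 / (477 * 100) = 25400 / 47700 ≈ 0.53 m

0.53 m


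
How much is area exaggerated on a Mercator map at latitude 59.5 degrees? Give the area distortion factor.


area_distortion = 1/cos^2(59.5) = 3.882

3.882


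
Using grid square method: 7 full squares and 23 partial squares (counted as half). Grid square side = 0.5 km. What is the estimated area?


effective squares = 7 + 23 * 0.5 = 18.5
area = 18.5 * 0.25 = 4.625 km^2

4.625 km^2


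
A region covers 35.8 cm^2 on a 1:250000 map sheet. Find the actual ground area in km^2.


ground_area = 35.8 * (250000/100)^2 = 223750000.0 m^2 = 223.75 km^2

223.75 km^2


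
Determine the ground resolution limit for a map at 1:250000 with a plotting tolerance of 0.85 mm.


ground = 0.85 mm * 250000 / 1000 = 212.5 m

212.5 m


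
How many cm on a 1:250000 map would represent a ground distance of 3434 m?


map_cm = 3434 * 100 / 250000 = 1.3736 cm ≈ 1.37 cm

1.37 cm


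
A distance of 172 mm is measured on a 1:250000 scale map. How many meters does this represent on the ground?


ground = 172 mm * 250000 / 1000 = 43000.0 m

43000.0 m


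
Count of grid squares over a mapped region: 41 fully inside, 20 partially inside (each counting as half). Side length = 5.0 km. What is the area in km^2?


effective squares = 41 + 20 * 0.5 = 51.0
area = 51.0 * 25.0 = 1275.0 km^2

1275.0 km^2


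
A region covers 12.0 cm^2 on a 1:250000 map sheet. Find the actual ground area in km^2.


ground_area = 12.0 * (250000/100)^2 = 75000000.0 m^2 = 75.0 km^2

75.0 km^2


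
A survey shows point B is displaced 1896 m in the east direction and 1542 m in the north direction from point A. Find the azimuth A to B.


az = atan2(1896, 1542) = 50.9 deg
adjusted to 0-360: 50.9 degrees

50.9 degrees


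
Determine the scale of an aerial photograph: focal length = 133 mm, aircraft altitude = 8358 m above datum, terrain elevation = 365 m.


scale = f / (H - h) = 133 mm / 7993 m = 133 / 7993000 = 1:60098

1:60098


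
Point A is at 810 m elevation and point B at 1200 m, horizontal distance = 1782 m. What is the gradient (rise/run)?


gradient = (1200 - 810) / 1782 = 390 / 1782 = 0.2189

0.2189


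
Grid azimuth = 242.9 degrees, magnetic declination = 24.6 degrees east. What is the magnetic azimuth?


magnetic azimuth = grid azimuth - declination (east +ve)
mag_az = 242.9 - 24.6 = 218.3 degrees

218.3 degrees


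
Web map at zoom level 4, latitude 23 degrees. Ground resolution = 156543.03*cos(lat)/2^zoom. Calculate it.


res = 156543.03 * cos(23) / 2^4 = 156543.03 * 0.92050485 / 16 = 9006.16 m/pixel

9006.16 m/pixel


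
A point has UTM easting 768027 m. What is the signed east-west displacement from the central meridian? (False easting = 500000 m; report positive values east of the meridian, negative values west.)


displacement = 768027 - 500000 = 268027 m

268027 m


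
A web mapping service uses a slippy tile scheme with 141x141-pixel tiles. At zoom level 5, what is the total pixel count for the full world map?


tiles per axis = 2^5 = 32
total tiles = 32^2 = 1024
pixels per axis = 32 * 141 = 4512
total pixels = 4512^2 = 20358144

20358144 pixels


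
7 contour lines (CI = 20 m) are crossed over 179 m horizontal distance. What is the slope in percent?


elevation change = 7 * 20 = 140 m
slope = 140 / 179 * 100 = 78.2%

78.2%


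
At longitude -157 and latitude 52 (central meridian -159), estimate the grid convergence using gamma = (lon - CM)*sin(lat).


gamma = (-157 - -159) * sin(52) = 2 * 0.788011 = 1.576 degrees

1.576 degrees


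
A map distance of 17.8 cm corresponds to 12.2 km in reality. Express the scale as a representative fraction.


ground = 12.2 km = 1220000 cm; RF denominator = ground / map = 1220000 / 17.8 ≈ 68539; RF = 1:68539

1:68539


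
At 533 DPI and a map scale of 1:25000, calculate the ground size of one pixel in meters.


pixel_cm = 2.54 / 533 ≈ 0.004765 cm
ground = pixel_cm * 25000 / 100 = 2.54 * 25000 / (533 * 100) = 63500 / 53300 ≈ 1.19 m

1.19 m


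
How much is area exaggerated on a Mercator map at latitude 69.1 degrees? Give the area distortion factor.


area_distortion = 1/cos^2(69.1) = 7.858

7.858


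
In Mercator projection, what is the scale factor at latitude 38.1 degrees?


SF = 1 / cos(38.1) = 1 / 0.786935 = 1.271

1.271


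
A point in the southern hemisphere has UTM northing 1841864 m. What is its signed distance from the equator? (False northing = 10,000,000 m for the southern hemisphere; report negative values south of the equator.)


For southern: actual = 1841864 - 10000000 = -8158136 m

-8158136 m


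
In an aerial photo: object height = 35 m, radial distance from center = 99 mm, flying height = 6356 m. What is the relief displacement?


d = h * r / H = 35 * 99 / 6356 = 0.55 mm

0.55 mm


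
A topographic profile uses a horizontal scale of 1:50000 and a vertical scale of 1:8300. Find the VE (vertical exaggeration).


VE = horizontal_scale / vertical_scale = 50000 / 8300 ≈ 6.0

6.0x


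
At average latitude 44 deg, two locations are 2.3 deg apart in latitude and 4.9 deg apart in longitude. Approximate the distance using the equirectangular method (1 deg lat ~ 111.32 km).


dlat_km = 2.3 * 111.32 = 256.036
dlon_km = 4.9 * 111.32 * cos(44) ≈ 392.377
dist = sqrt(256.036^2 + 392.377^2) ≈ 468.5 km

468.5 km


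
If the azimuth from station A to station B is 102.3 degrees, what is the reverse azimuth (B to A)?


back azimuth = (102.3 + 180) mod 360 = 282.3 degrees

282.3 degrees


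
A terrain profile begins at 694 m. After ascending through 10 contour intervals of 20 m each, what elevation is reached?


elevation = 694 + 10 * 20 = 894 m

894 m


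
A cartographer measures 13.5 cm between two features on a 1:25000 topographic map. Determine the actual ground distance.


ground = 13.5 cm * 25000 / 100 = 3375.0 m = 3.375 km

3.375 km


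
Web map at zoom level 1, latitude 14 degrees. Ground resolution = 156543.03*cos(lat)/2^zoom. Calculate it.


res = 156543.03 * cos(14) / 2^1 = 156543.03 * 0.97029573 / 2 = 75946.52 m/pixel

75946.52 m/pixel


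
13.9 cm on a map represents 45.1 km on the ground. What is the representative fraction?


ground = 45.1 km = 4510000 cm; RF denominator = ground / map = 4510000 / 13.9 ≈ 324460; RF = 1:324460

1:324460


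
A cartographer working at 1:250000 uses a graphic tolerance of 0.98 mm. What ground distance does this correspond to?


ground = 0.98 mm * 250000 / 1000 = 245.0 m

245.0 m


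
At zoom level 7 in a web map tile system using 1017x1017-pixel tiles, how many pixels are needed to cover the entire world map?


tiles per axis = 2^7 = 128
total tiles = 128^2 = 16384
pixels per axis = 128 * 1017 = 130176
total pixels = 130176^2 = 16945790976

16945790976 pixels


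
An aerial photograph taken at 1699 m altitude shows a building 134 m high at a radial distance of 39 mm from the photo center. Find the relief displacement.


d = h * r / H = 134 * 39 / 1699 = 3.08 mm

3.08 mm


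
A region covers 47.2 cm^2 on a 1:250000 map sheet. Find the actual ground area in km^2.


ground_area = 47.2 * (250000/100)^2 = 295000000.0 m^2 = 295.0 km^2

295.0 km^2


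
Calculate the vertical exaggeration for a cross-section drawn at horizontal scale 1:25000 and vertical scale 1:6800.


VE = horizontal_scale / vertical_scale = 25000 / 6800 ≈ 3.7

3.7x


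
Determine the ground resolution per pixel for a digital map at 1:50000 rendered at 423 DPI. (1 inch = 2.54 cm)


pixel_cm = 2.54 / 423 ≈ 0.006005 cm
ground = pixel_cm * 50000 / 100 = 2.54 * 50000 / (423 * 100) = 127000 / 42300 ≈ 3.0 m

3.0 m


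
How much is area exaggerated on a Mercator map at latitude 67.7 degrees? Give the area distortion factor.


area_distortion = 1/cos^2(67.7) = 6.945

6.945


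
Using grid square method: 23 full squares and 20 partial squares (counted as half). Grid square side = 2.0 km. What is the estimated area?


effective squares = 23 + 20 * 0.5 = 33.0
area = 33.0 * 4.0 = 132.0 km^2

132.0 km^2


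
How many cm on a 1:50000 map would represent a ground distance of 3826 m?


map_cm = 3826 * 100 / 50000 = 7.652 cm ≈ 7.65 cm

7.65 cm


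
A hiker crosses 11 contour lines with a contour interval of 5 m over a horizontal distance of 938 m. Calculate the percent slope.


elevation change = 11 * 5 = 55 m
slope = 55 / 938 * 100 = 5.9%

5.9%


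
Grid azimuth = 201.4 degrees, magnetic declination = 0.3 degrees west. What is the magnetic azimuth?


magnetic azimuth = grid azimuth - declination (east +ve)
mag_az = 201.4 - -0.3 = 201.7 degrees

201.7 degrees


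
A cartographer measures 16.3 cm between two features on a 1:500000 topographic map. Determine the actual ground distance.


ground = 16.3 cm * 500000 / 100 = 81500.0 m = 81.5 km

81.5 km


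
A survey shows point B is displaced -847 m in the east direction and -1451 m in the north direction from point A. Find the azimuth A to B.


az = atan2(-847, -1451) = -149.7 deg
adjusted to 0-360: 210.3 degrees

210.3 degrees


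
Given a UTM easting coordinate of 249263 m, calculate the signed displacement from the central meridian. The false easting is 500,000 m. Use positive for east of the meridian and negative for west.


displacement = 249263 - 500000 = -250737 m

-250737 m


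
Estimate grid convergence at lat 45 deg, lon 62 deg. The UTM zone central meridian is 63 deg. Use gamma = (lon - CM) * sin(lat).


gamma = (62 - 63) * sin(45) = -1 * 0.707107 = -0.707 degrees

-0.707 degrees


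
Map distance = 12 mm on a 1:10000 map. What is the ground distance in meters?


ground = 12 mm * 10000 / 1000 = 120.0 m

120.0 m


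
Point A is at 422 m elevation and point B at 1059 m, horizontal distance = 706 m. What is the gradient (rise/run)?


gradient = (1059 - 422) / 706 = 637 / 706 = 0.9023

0.9023


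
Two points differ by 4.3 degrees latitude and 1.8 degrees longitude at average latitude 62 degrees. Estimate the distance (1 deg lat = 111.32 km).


dlat_km = 4.3 * 111.32 = 478.676
dlon_km = 1.8 * 111.32 * cos(62) ≈ 94.071
dist = sqrt(478.676^2 + 94.071^2) ≈ 487.8 km

487.8 km


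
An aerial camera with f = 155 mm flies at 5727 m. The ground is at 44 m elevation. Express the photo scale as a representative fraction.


scale = f / (H - h) = 155 mm / 5683 m = 155 / 5683000 = 1:36665

1:36665


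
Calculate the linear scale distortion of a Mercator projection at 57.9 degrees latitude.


SF = 1 / cos(57.9) = 1 / 0.531399 = 1.882

1.882


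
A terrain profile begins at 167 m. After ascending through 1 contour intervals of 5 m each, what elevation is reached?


elevation = 167 + 1 * 5 = 172 m

172 m


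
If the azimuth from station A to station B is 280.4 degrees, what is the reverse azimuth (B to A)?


back azimuth = (280.4 + 180) mod 360 = 100.4 degrees

100.4 degrees


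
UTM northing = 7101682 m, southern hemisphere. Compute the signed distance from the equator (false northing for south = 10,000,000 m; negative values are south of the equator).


For southern: actual = 7101682 - 10000000 = -2898318 m

-2898318 m


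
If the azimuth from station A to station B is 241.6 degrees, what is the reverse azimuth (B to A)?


back azimuth = (241.6 + 180) mod 360 = 61.6 degrees

61.6 degrees


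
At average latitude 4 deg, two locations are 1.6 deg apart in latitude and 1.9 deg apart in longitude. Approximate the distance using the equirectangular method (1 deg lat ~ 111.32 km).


dlat_km = 1.6 * 111.32 = 178.112
dlon_km = 1.9 * 111.32 * cos(4) ≈ 210.993
dist = sqrt(178.112^2 + 210.993^2) ≈ 276.1 km

276.1 km


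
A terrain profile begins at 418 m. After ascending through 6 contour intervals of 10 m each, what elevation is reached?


elevation = 418 + 6 * 10 = 478 m

478 m


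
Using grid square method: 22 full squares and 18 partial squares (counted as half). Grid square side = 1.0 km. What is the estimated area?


effective squares = 22 + 18 * 0.5 = 31.0
area = 31.0 * 1.0 = 31.0 km^2

31.0 km^2


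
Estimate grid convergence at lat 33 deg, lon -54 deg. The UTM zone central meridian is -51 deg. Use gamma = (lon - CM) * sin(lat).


gamma = (-54 - -51) * sin(33) = -3 * 0.544639 = -1.634 degrees

-1.634 degrees


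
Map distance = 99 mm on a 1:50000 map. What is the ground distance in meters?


ground = 99 mm * 50000 / 1000 = 4950.0 m

4950.0 m


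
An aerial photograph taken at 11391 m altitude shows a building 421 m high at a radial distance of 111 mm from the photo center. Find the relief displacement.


d = h * r / H = 421 * 111 / 11391 = 4.1 mm

4.1 mm


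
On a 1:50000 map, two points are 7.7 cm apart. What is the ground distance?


ground = 7.7 cm * 50000 / 100 = 3850.0 m = 3.85 km

3.85 km


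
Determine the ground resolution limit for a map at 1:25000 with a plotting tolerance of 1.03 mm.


ground = 1.03 mm * 25000 / 1000 = 25.75 m

25.75 m


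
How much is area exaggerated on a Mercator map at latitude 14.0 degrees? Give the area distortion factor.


area_distortion = 1/cos^2(14.0) = 1.062

1.062


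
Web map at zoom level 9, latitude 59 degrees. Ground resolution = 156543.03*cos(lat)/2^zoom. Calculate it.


res = 156543.03 * cos(59) / 2^9 = 156543.03 * 0.51503807 / 512 = 157.47 m/pixel

157.47 m/pixel


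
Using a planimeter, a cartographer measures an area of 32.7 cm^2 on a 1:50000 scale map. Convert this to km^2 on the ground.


ground_area = 32.7 * (50000/100)^2 = 8175000.0 m^2 = 8.175 km^2

8.175 km^2


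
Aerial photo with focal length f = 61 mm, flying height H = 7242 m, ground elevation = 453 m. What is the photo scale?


scale = f / (H - h) = 61 mm / 6789 m = 61 / 6789000 = 1:111295

1:111295


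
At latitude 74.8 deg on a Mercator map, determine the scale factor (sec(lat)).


SF = 1 / cos(74.8) = 1 / 0.262189 = 3.814

3.814


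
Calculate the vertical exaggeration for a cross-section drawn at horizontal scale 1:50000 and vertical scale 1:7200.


VE = horizontal_scale / vertical_scale = 50000 / 7200 ≈ 6.9

6.9x


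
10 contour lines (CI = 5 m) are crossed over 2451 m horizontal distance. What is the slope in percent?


elevation change = 10 * 5 = 50 m
slope = 50 / 2451 * 100 = 2.0%

2.0%


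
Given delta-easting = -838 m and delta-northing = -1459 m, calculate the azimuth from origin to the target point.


az = atan2(-838, -1459) = -150.1 deg
adjusted to 0-360: 209.9 degrees

209.9 degrees


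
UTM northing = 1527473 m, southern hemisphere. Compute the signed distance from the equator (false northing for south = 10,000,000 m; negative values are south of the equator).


For southern: actual = 1527473 - 10000000 = -8472527 m

-8472527 m


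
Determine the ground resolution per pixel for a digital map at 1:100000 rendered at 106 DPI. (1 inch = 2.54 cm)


pixel_cm = 2.54 / 106 ≈ 0.023962 cm
ground = pixel_cm * 100000 / 100 = 2.54 * 100000 / (106 * 100) = 254000 / 10600 ≈ 23.96 m

23.96 m
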